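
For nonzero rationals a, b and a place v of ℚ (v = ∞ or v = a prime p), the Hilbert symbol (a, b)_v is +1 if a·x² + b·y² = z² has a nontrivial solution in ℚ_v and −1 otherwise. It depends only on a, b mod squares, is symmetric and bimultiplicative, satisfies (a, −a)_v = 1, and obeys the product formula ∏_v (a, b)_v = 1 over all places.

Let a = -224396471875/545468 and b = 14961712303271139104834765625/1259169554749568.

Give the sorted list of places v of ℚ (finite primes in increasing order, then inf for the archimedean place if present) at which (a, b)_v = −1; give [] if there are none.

Mod squares: a ≡ -63365, b ≡ 114. Check v ∈ {∞, 2, 3, 5, 7, 11, 19, 23, 29}.
v=∞: -63365 < 0 and 114 > 0  ⇒  (a,b)_∞ = +1.
v=23: a=23^-1·(≡20), b=23^-4·(≡20) mod 23; (20|23)=-1, (20|23)=-1; (−1)^{-1·-4·11}·(-1)^-4·(-1)^-1 = -1.
v=2: v_2(a)=-2, v_2(b)=-7; units ≡ 3, 1 (mod 8); ε·ε+αω+βω = 1·0+-2·0+-7·1 ≡ 1  ⇒  (a,b)_2 = -1.
v=5: a=5^5·(≡3), b=5^8·(≡4) mod 5; (3|5)=-1, (4|5)=+1; (−1)^{5·8·2}·(-1)^8·(+1)^5 = +1.
v=29: a=29^1·(≡21), b=29^2·(≡11) mod 29; (21|29)=-1, (11|29)=-1; (−1)^{1·2·14}·(-1)^2·(-1)^1 = -1.
v=7: a=7^-2·(≡6), b=7^-4·(≡1) mod 7; (6|7)=-1, (1|7)=+1; (−1)^{-2·-4·3}·(-1)^-4·(+1)^-2 = +1.
v=19: a=19^5·(≡11), b=19^15·(≡5) mod 19; (11|19)=+1, (5|19)=+1; (−1)^{5·15·9}·(+1)^15·(+1)^5 = -1.
v=11: a=11^-2·(≡2), b=11^-4·(≡5) mod 11; (2|11)=-1, (5|11)=+1; (−1)^{-2·-4·5}·(-1)^-4·(+1)^-2 = +1.
v=3: a=3^0·(≡1), b=3^1·(≡2) mod 3; (1|3)=+1, (2|3)=-1; (−1)^{0·1·1}·(+1)^1·(-1)^0 = +1.
|Ram(-63365, 114)| = 4, even; anisotropic at {2, 19, 23, 29}.

[2, 19, 23, 29]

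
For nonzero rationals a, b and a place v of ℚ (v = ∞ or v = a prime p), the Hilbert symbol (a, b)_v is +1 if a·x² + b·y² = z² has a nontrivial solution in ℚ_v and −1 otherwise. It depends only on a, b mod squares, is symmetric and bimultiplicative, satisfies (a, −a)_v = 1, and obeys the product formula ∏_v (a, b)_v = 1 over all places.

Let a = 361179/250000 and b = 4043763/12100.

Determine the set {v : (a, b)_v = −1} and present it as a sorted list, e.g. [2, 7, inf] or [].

(a, b) ≡ (91, 3) mod (ℚ^×)²; places V = {2, 3, 5, 7, 11, 13, 43, ∞}.
(a,b)_5: α=-6, u≡4; β=-2, v≡2 (mod 5); (4|5)=+1, (2|5)=-1; sign (−1)^0·+1^-2·-1^-6 = +1.
(a,b)_3: α=4, u≡1; β=7, v≡1 (mod 3); (1|3)=+1, (1|3)=+1; sign (−1)^0·+1^7·+1^4 = +1.
(a,b)_7: α=3, u≡5; β=0, v≡6 (mod 7); (5|7)=-1, (6|7)=-1; sign (−1)^0·-1^0·-1^3 = -1.
(a,b)_13: α=1, u≡8; β=0, v≡10 (mod 13); (8|13)=-1, (10|13)=+1; sign (−1)^0·-1^0·+1^1 = +1.
(a,b)_43: α=0, u≡32; β=2, v≡30 (mod 43); (32|43)=-1, (30|43)=-1; sign (−1)^0·-1^2·-1^0 = +1.
(a,b)_11: α=0, u≡9; β=-2, v≡9 (mod 11); (9|11)=+1, (9|11)=+1; sign (−1)^0·+1^-2·+1^0 = +1.
(a,b)_2: α=-4, β=-2; u≡3, v≡3 (mod 8); ε(u)ε(v)=1·1, αω(v)=-4·1, βω(u)=-2·1; sum ≡ 1  ⇒  -1.
(a,b)_∞: sgn(91)=+, sgn(3)=+, so +1.
|Ram(91, 3)| = 2, even; anisotropic at {2, 7}.

[2, 7]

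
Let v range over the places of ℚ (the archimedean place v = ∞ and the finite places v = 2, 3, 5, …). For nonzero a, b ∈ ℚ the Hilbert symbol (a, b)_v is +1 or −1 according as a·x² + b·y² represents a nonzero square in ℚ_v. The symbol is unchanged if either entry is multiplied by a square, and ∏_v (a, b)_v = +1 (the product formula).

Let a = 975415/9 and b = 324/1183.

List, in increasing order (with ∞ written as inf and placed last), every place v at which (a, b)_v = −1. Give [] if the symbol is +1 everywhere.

[2, 5]

Mod squares: a ≡ 1015, b ≡ 7. Check v ∈ {∞, 2, 3, 5, 7, 13, 29, 31}.
v=2: v_2(a)=0, v_2(b)=2; units ≡ 7, 7 (mod 8); ε·ε+αω+βω = 1·1+0·0+2·0 ≡ 1  ⇒  (a,b)_2 = -1.
v=29: a=29^1·(≡22), b=29^0·(≡4) mod 29; (22|29)=+1, (4|29)=+1; (−1)^{1·0·14}·(+1)^0·(+1)^1 = +1.
v=31: a=31^2·(≡6), b=31^0·(≡9) mod 31; (6|31)=-1, (9|31)=+1; (−1)^{2·0·15}·(-1)^0·(+1)^2 = +1.
v=∞: 1015 > 0 and 7 > 0  ⇒  (a,b)_∞ = +1.
v=13: a=13^0·(≡10), b=13^-2·(≡11) mod 13; (10|13)=+1, (11|13)=-1; (−1)^{0·-2·6}·(+1)^-2·(-1)^0 = +1.
v=3: a=3^-2·(≡1), b=3^4·(≡1) mod 3; (1|3)=+1, (1|3)=+1; (−1)^{-2·4·1}·(+1)^4·(+1)^-2 = +1.
v=5: a=5^1·(≡2), b=5^0·(≡3) mod 5; (2|5)=-1, (3|5)=-1; (−1)^{1·0·2}·(-1)^0·(-1)^1 = -1.
v=7: a=7^1·(≡5), b=7^-1·(≡2) mod 7; (5|7)=-1, (2|7)=+1; (−1)^{1·-1·3}·(-1)^-1·(+1)^1 = +1.
|Ram(1015, 7)| = 2, even; anisotropic at {2, 5}.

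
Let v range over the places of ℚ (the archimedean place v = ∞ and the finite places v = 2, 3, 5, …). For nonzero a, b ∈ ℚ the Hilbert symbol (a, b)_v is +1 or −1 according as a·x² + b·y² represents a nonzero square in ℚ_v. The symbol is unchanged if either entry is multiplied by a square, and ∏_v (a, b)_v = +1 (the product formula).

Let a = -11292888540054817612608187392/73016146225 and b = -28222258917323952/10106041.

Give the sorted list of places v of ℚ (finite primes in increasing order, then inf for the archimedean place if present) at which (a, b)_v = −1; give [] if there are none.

[19, 29, 43, inf]

(a, b) ≡ (-43, -7743203) mod (ℚ^×)²; places V = {2, 3, 5, 11, 13, 17, 19, 23, 29, 43, 47, ∞}.
(a,b)_29: α=2, u≡10; β=1, v≡6 (mod 29); (10|29)=-1, (6|29)=+1; sign (−1)^0·-1^1·+1^2 = -1.
(a,b)_3: α=4, u≡2; β=6, v≡1 (mod 3); (2|3)=-1, (1|3)=+1; sign (−1)^0·-1^6·+1^4 = +1.
(a,b)_5: α=-2, u≡2; β=0, v≡3 (mod 5); (2|5)=-1, (3|5)=-1; sign (−1)^0·-1^0·-1^-2 = +1.
(a,b)_11: α=-2, u≡4; β=-2, v≡4 (mod 11); (4|11)=+1, (4|11)=+1; sign (−1)^0·+1^-2·+1^-2 = +1.
(a,b)_47: α=2, u≡7; β=1, v≡23 (mod 47); (7|47)=+1, (23|47)=-1; sign (−1)^0·+1^1·-1^2 = +1.
(a,b)_13: α=6, u≡4; β=3, v≡4 (mod 13); (4|13)=+1, (4|13)=+1; sign (−1)^0·+1^3·+1^6 = +1.
(a,b)_43: α=3, u≡33; β=2, v≡34 (mod 43); (33|43)=-1, (34|43)=-1; sign (−1)^0·-1^2·-1^3 = -1.
(a,b)_19: α=2, u≡12; β=1, v≡15 (mod 19); (12|19)=-1, (15|19)=-1; sign (−1)^0·-1^1·-1^2 = -1.
(a,b)_23: α=2, u≡1; β=1, v≡1 (mod 23); (1|23)=+1, (1|23)=+1; sign (−1)^0·+1^1·+1^2 = +1.
(a,b)_17: α=-6, u≡8; β=-4, v≡15 (mod 17); (8|17)=+1, (15|17)=+1; sign (−1)^0·+1^-4·+1^-6 = +1.
(a,b)_∞: sgn(-43)=−, sgn(-7743203)=−, so -1.
(a,b)_2: α=10, β=4; u≡5, v≡5 (mod 8); ε(u)ε(v)=0·0, αω(v)=10·1, βω(u)=4·1; sum ≡ 0  ⇒  +1.
Ram(-43, -7743203) = {19, 29, 43, ∞}; no ℚ_19-point on the conic.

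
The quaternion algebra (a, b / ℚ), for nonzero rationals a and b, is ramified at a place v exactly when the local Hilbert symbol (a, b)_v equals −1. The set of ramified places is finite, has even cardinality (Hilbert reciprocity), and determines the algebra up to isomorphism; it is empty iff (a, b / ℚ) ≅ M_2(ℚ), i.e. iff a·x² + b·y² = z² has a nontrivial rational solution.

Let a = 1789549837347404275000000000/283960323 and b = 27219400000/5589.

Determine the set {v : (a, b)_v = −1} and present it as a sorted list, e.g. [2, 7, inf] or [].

(a, b) ≡ (570, 130065) mod (ℚ^×)²; places V = {2, 3, 5, 11, 13, 19, 23, 29, 41, 47, ∞}.
(a,b)_29: α=2, u≡2; β=1, v≡10 (mod 29); (2|29)=-1, (10|29)=-1; sign (−1)^0·-1^1·-1^2 = -1.
(a,b)_19: α=5, u≡6; β=2, v≡13 (mod 19); (6|19)=+1, (13|19)=-1; sign (−1)^0·+1^2·-1^5 = -1.
(a,b)_2: α=9, β=6; u≡5, v≡1 (mod 8); ε(u)ε(v)=0·0, αω(v)=9·0, βω(u)=6·1; sum ≡ 0  ⇒  +1.
(a,b)_47: α=-2, u≡12; β=0, v≡21 (mod 47); (12|47)=+1, (21|47)=+1; sign (−1)^0·+1^0·+1^-2 = +1.
(a,b)_11: α=2, u≡5; β=0, v≡1 (mod 11); (5|11)=+1, (1|11)=+1; sign (−1)^0·+1^0·+1^2 = +1.
(a,b)_41: α=2, u≡21; β=0, v≡28 (mod 41); (21|41)=+1, (28|41)=-1; sign (−1)^0·+1^0·-1^2 = +1.
(a,b)_3: α=-5, u≡1; β=-5, v≡2 (mod 3); (1|3)=+1, (2|3)=-1; sign (−1)^1·+1^-5·-1^-5 = +1.
(a,b)_5: α=11, u≡4; β=5, v≡2 (mod 5); (4|5)=+1, (2|5)=-1; sign (−1)^0·+1^5·-1^11 = -1.
(a,b)_23: α=-2, u≡12; β=-1, v≡14 (mod 23); (12|23)=+1, (14|23)=-1; sign (−1)^0·+1^-1·-1^-2 = +1.
(a,b)_13: α=2, u≡8; β=1, v≡7 (mod 13); (8|13)=-1, (7|13)=-1; sign (−1)^0·-1^1·-1^2 = -1.
(a,b)_∞: sgn(570)=+, sgn(130065)=+, so +1.
(570, 130065 / ℚ) ramifies at {5, 13, 19, 29}: a division algebra.

[5, 13, 19, 29]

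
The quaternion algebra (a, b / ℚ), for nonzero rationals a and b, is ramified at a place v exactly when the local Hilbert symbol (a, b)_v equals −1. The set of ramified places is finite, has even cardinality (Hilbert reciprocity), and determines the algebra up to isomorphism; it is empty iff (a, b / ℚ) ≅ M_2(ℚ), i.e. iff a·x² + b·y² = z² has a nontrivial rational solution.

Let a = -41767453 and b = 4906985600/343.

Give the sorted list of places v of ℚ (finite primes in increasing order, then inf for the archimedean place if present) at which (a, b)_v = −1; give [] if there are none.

[13, 17]

Mod squares: a ≡ -852397, b ≡ 177422. Check v ∈ {∞, 2, 5, 7, 11, 13, 17, 19, 23, 29}.
v=5: a=5^0·(≡2), b=5^2·(≡3) mod 5; (2|5)=-1, (3|5)=-1; (−1)^{0·2·2}·(-1)^2·(-1)^0 = +1.
v=13: a=13^1·(≡4), b=13^0·(≡2) mod 13; (4|13)=+1, (2|13)=-1; (−1)^{1·0·6}·(+1)^0·(-1)^1 = -1.
v=∞: -852397 < 0 and 177422 > 0  ⇒  (a,b)_∞ = +1.
v=2: v_2(a)=0, v_2(b)=7; units ≡ 3, 7 (mod 8); ε·ε+αω+βω = 1·1+0·0+7·1 ≡ 0  ⇒  (a,b)_2 = +1.
v=19: a=19^1·(≡13), b=19^1·(≡17) mod 19; (13|19)=-1, (17|19)=+1; (−1)^{1·1·9}·(-1)^1·(+1)^1 = +1.
v=23: a=23^0·(≡18), b=23^1·(≡9) mod 23; (18|23)=+1, (9|23)=+1; (−1)^{0·1·11}·(+1)^1·(+1)^0 = +1.
v=11: a=11^0·(≡9), b=11^2·(≡5) mod 11; (9|11)=+1, (5|11)=+1; (−1)^{0·2·5}·(+1)^2·(+1)^0 = +1.
v=29: a=29^1·(≡28), b=29^1·(≡9) mod 29; (28|29)=+1, (9|29)=+1; (−1)^{1·1·14}·(+1)^1·(+1)^1 = +1.
v=7: a=7^3·(≡1), b=7^-3·(≡6) mod 7; (1|7)=+1, (6|7)=-1; (−1)^{3·-3·3}·(+1)^-3·(-1)^3 = +1.
v=17: a=17^1·(≡16), b=17^0·(≡10) mod 17; (16|17)=+1, (10|17)=-1; (−1)^{1·0·8}·(+1)^0·(-1)^1 = -1.
(-852397, 177422 / ℚ) ramifies at {13, 17}: a division algebra.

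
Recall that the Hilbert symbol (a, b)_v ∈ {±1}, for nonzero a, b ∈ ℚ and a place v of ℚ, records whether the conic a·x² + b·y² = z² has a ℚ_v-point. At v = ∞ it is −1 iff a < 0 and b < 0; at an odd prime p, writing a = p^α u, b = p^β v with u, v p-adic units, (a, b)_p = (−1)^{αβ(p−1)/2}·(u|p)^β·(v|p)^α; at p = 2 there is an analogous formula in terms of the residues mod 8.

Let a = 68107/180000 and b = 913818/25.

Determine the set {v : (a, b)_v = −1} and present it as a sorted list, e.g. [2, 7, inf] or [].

(a, b) ≡ (806, 3162) mod (ℚ^×)²; places V = {2, 3, 5, 13, 17, 31, ∞}.
(a,b)_∞: sgn(806)=+, sgn(3162)=+, so +1.
(a,b)_17: α=0, u≡14; β=3, v≡2 (mod 17); (14|17)=-1, (2|17)=+1; sign (−1)^0·-1^3·+1^0 = -1.
(a,b)_3: α=-2, u≡2; β=1, v≡1 (mod 3); (2|3)=-1, (1|3)=+1; sign (−1)^0·-1^1·+1^-2 = -1.
(a,b)_13: α=3, u≡9; β=0, v≡4 (mod 13); (9|13)=+1, (4|13)=+1; sign (−1)^0·+1^0·+1^3 = +1.
(a,b)_2: α=-5, β=1; u≡3, v≡5 (mod 8); ε(u)ε(v)=1·0, αω(v)=-5·1, βω(u)=1·1; sum ≡ 0  ⇒  +1.
(a,b)_31: α=1, u≡13; β=1, v≡16 (mod 31); (13|31)=-1, (16|31)=+1; sign (−1)^1·-1^1·+1^1 = +1.
(a,b)_5: α=-4, u≡4; β=-2, v≡3 (mod 5); (4|5)=+1, (3|5)=-1; sign (−1)^0·+1^-2·-1^-4 = +1.
(806, 3162 / ℚ) ramifies at {3, 17}: a division algebra.

[3, 17]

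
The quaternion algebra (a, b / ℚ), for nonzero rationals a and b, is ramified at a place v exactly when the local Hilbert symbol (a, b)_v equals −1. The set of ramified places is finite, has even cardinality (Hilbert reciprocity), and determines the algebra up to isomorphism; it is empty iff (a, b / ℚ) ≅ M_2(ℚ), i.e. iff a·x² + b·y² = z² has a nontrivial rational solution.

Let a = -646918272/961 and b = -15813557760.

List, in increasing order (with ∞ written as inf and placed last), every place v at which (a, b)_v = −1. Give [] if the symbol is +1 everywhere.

[3, 5, 11, inf]

(a, b) ≡ (-9282, -510510) mod (ℚ^×)²; places V = {2, 3, 5, 7, 11, 13, 17, 31, ∞}.
(a,b)_3: α=3, u≡2; β=1, v≡2 (mod 3); (2|3)=-1, (2|3)=-1; sign (−1)^1·-1^1·-1^3 = -1.
(a,b)_13: α=1, u≡10; β=1, v≡4 (mod 13); (10|13)=+1, (4|13)=+1; sign (−1)^0·+1^1·+1^1 = +1.
(a,b)_5: α=0, u≡3; β=1, v≡3 (mod 5); (3|5)=-1, (3|5)=-1; sign (−1)^0·-1^1·-1^0 = -1.
(a,b)_2: α=7, β=9; u≡7, v≡1 (mod 8); ε(u)ε(v)=1·0, αω(v)=7·0, βω(u)=9·0; sum ≡ 0  ⇒  +1.
(a,b)_11: α=2, u≡2; β=3, v≡8 (mod 11); (2|11)=-1, (8|11)=-1; sign (−1)^0·-1^3·-1^2 = -1.
(a,b)_7: α=1, u≡1; β=1, v≡3 (mod 7); (1|7)=+1, (3|7)=-1; sign (−1)^1·+1^1·-1^1 = +1.
(a,b)_17: α=1, u≡16; β=1, v≡1 (mod 17); (16|17)=+1, (1|17)=+1; sign (−1)^0·+1^1·+1^1 = +1.
(a,b)_∞: sgn(-9282)=−, sgn(-510510)=−, so -1.
(a,b)_31: α=-2, u≡20; β=0, v≡17 (mod 31); (20|31)=+1, (17|31)=-1; sign (−1)^0·+1^0·-1^-2 = +1.
|Ram(-9282, -510510)| = 4, even; anisotropic at {3, 5, 11, ∞}.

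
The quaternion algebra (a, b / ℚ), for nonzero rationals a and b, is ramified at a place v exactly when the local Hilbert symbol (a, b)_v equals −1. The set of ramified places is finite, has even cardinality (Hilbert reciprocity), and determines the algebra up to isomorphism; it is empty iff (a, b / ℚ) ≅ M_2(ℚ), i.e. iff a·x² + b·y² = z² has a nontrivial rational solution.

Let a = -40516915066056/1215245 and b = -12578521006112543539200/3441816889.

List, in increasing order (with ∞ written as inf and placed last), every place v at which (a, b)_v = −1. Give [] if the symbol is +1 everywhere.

[5, 11, 13, inf]

(a, b) ≡ (-8970, -143) mod (ℚ^×)²; places V = {2, 3, 5, 7, 11, 13, 17, 19, 23, 29, ∞}.
(a,b)_11: α=4, u≡6; β=1, v≡3 (mod 11); (6|11)=-1, (3|11)=+1; sign (−1)^0·-1^1·+1^4 = -1.
(a,b)_2: α=3, β=16; u≡3, v≡1 (mod 8); ε(u)ε(v)=1·0, αω(v)=3·0, βω(u)=16·1; sum ≡ 0  ⇒  +1.
(a,b)_19: α=0, u≡4; β=2, v≡9 (mod 19); (4|19)=+1, (9|19)=+1; sign (−1)^0·+1^2·+1^0 = +1.
(a,b)_3: α=7, u≡1; β=12, v≡1 (mod 3); (1|3)=+1, (1|3)=+1; sign (−1)^0·+1^12·+1^7 = +1.
(a,b)_7: α=0, u≡4; β=-2, v≡1 (mod 7); (4|7)=+1, (1|7)=+1; sign (−1)^0·+1^-2·+1^0 = +1.
(a,b)_17: α=-2, u≡11; β=-4, v≡3 (mod 17); (11|17)=-1, (3|17)=-1; sign (−1)^0·-1^-4·-1^-2 = +1.
(a,b)_5: α=-1, u≡1; β=2, v≡3 (mod 5); (1|5)=+1, (3|5)=-1; sign (−1)^0·+1^2·-1^-1 = -1.
(a,b)_13: α=1, u≡4; β=1, v≡7 (mod 13); (4|13)=+1, (7|13)=-1; sign (−1)^0·+1^1·-1^1 = -1.
(a,b)_∞: sgn(-8970)=−, sgn(-143)=−, so -1.
(a,b)_23: α=3, u≡6; β=4, v≡18 (mod 23); (6|23)=+1, (18|23)=+1; sign (−1)^0·+1^4·+1^3 = +1.
(a,b)_29: α=-2, u≡22; β=-2, v≡15 (mod 29); (22|29)=+1, (15|29)=-1; sign (−1)^0·+1^-2·-1^-2 = +1.
(-8970, -143 / ℚ) ramifies at {5, 11, 13, ∞}: a division algebra.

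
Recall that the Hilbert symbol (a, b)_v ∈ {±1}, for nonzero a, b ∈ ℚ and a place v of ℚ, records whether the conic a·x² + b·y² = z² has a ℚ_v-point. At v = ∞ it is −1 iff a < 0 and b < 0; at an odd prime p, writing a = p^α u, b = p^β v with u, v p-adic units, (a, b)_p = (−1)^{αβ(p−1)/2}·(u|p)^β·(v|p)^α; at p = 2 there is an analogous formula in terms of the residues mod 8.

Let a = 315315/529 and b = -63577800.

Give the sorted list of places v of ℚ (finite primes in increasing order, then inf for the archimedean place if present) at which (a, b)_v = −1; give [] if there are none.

[5, 11, 13, 19]

(a, b) ≡ (715, -418) mod (ℚ^×)²; places V = {2, 3, 5, 7, 11, 13, 19, 23, ∞}.
(a,b)_∞: sgn(715)=+, sgn(-418)=−, so +1.
(a,b)_3: α=2, u≡1; β=2, v≡2 (mod 3); (1|3)=+1, (2|3)=-1; sign (−1)^0·+1^2·-1^2 = +1.
(a,b)_13: α=1, u≡4; β=2, v≡7 (mod 13); (4|13)=+1, (7|13)=-1; sign (−1)^0·+1^2·-1^1 = -1.
(a,b)_5: α=1, u≡2; β=2, v≡3 (mod 5); (2|5)=-1, (3|5)=-1; sign (−1)^0·-1^2·-1^1 = -1.
(a,b)_23: α=-2, u≡8; β=0, v≡19 (mod 23); (8|23)=+1, (19|23)=-1; sign (−1)^0·+1^0·-1^-2 = +1.
(a,b)_7: α=2, u≡4; β=0, v≡1 (mod 7); (4|7)=+1, (1|7)=+1; sign (−1)^0·+1^0·+1^2 = +1.
(a,b)_11: α=1, u≡10; β=1, v≡7 (mod 11); (10|11)=-1, (7|11)=-1; sign (−1)^1·-1^1·-1^1 = -1.
(a,b)_2: α=0, β=3; u≡3, v≡7 (mod 8); ε(u)ε(v)=1·1, αω(v)=0·0, βω(u)=3·1; sum ≡ 0  ⇒  +1.
(a,b)_19: α=0, u≡3; β=1, v≡4 (mod 19); (3|19)=-1, (4|19)=+1; sign (−1)^0·-1^1·+1^0 = -1.
(715, -418 / ℚ) ramifies at {5, 11, 13, 19}: a division algebra.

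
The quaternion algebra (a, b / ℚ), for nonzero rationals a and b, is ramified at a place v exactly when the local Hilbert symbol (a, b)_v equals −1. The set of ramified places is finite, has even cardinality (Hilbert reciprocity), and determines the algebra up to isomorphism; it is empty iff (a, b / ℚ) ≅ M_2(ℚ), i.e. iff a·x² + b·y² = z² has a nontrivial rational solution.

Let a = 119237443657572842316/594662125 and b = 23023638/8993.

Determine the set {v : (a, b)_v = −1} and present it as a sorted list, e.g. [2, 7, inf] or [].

Mod squares: a ≡ 935, b ≡ 374. Check v ∈ {∞, 2, 3, 5, 11, 13, 17, 23, 31}.
v=∞: 935 > 0 and 374 > 0  ⇒  (a,b)_∞ = +1.
v=5: a=5^-3·(≡3), b=5^0·(≡1) mod 5; (3|5)=-1, (1|5)=+1; (−1)^{-3·0·2}·(-1)^0·(+1)^-3 = +1.
v=13: a=13^2·(≡1), b=13^0·(≡4) mod 13; (1|13)=+1, (4|13)=+1; (−1)^{2·0·6}·(+1)^0·(+1)^2 = +1.
v=11: a=11^9·(≡6), b=11^3·(≡1) mod 11; (6|11)=-1, (1|11)=+1; (−1)^{9·3·5}·(-1)^3·(+1)^9 = +1.
v=3: a=3^4·(≡2), b=3^2·(≡2) mod 3; (2|3)=-1, (2|3)=-1; (−1)^{4·2·1}·(-1)^2·(-1)^4 = +1.
v=31: a=31^4·(≡28), b=31^2·(≡19) mod 31; (28|31)=+1, (19|31)=+1; (−1)^{4·2·15}·(+1)^2·(+1)^4 = +1.
v=23: a=23^-4·(≡19), b=23^-2·(≡1) mod 23; (19|23)=-1, (1|23)=+1; (−1)^{-4·-2·11}·(-1)^-2·(+1)^-4 = +1.
v=17: a=17^-1·(≡1), b=17^-1·(≡14) mod 17; (1|17)=+1, (14|17)=-1; (−1)^{-1·-1·8}·(+1)^-1·(-1)^-1 = -1.
v=2: v_2(a)=2, v_2(b)=1; units ≡ 7, 3 (mod 8); ε·ε+αω+βω = 1·1+2·1+1·0 ≡ 1  ⇒  (a,b)_2 = -1.
|Ram(935, 374)| = 2, even; anisotropic at {2, 17}.

[2, 17]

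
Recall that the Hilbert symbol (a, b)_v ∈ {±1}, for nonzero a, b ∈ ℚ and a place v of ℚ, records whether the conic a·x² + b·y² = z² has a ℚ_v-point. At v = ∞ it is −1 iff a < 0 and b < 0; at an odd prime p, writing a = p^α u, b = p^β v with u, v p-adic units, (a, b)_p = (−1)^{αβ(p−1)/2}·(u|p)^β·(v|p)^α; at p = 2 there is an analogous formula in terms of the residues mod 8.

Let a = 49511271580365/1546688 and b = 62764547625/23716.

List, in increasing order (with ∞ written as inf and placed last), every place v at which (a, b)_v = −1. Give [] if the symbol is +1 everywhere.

(a, b) ≡ (1825395, 165945) mod (ℚ^×)²; places V = {2, 3, 5, 7, 11, 13, 23, 31, 37, 41, ∞}.
(a,b)_2: α=-6, β=-2; u≡3, v≡1 (mod 8); ε(u)ε(v)=1·0, αω(v)=-6·0, βω(u)=-2·1; sum ≡ 0  ⇒  +1.
(a,b)_5: α=1, u≡1; β=3, v≡1 (mod 5); (1|5)=+1, (1|5)=+1; sign (−1)^0·+1^3·+1^1 = +1.
(a,b)_37: α=1, u≡2; β=1, v≡23 (mod 37); (2|37)=-1, (23|37)=-1; sign (−1)^0·-1^1·-1^1 = +1.
(a,b)_41: α=2, u≡14; β=2, v≡20 (mod 41); (14|41)=-1, (20|41)=+1; sign (−1)^0·-1^2·+1^2 = +1.
(a,b)_23: α=1, u≡14; β=1, v≡8 (mod 23); (14|23)=-1, (8|23)=+1; sign (−1)^1·-1^1·+1^1 = +1.
(a,b)_31: α=2, u≡24; β=0, v≡19 (mod 31); (24|31)=-1, (19|31)=+1; sign (−1)^0·-1^0·+1^2 = +1.
(a,b)_13: α=-3, u≡5; β=1, v≡9 (mod 13); (5|13)=-1, (9|13)=+1; sign (−1)^0·-1^1·+1^-3 = -1.
(a,b)_∞: sgn(1825395)=+, sgn(165945)=+, so +1.
(a,b)_7: α=4, u≡5; β=-2, v≡3 (mod 7); (5|7)=-1, (3|7)=-1; sign (−1)^0·-1^-2·-1^4 = +1.
(a,b)_3: α=1, u≡2; β=3, v≡1 (mod 3); (2|3)=-1, (1|3)=+1; sign (−1)^1·-1^3·+1^1 = +1.
(a,b)_11: α=-1, u≡2; β=-2, v≡6 (mod 11); (2|11)=-1, (6|11)=-1; sign (−1)^0·-1^-2·-1^-1 = -1.
(1825395, 165945 / ℚ) ramifies at {11, 13}: a division algebra.

[11, 13]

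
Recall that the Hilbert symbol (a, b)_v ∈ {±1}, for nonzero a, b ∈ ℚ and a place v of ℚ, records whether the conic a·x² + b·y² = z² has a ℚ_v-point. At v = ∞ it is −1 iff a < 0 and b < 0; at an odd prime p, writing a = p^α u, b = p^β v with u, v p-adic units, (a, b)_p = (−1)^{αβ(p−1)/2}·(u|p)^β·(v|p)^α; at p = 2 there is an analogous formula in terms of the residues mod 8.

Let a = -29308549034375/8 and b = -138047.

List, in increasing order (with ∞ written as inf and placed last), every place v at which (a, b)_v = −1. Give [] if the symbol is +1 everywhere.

(a, b) ≡ (-177291790, -138047) mod (ℚ^×)²; places V = {2, 5, 7, 13, 23, 29, 31, 37, 41, ∞}.
(a,b)_37: α=1, u≡5; β=1, v≡6 (mod 37); (5|37)=-1, (6|37)=-1; sign (−1)^0·-1^1·-1^1 = +1.
(a,b)_31: α=1, u≡16; β=0, v≡27 (mod 31); (16|31)=+1, (27|31)=-1; sign (−1)^0·+1^0·-1^1 = -1.
(a,b)_23: α=2, u≡19; β=0, v≡22 (mod 23); (19|23)=-1, (22|23)=-1; sign (−1)^0·-1^0·-1^2 = +1.
(a,b)_13: α=1, u≡6; β=1, v≡2 (mod 13); (6|13)=-1, (2|13)=-1; sign (−1)^0·-1^1·-1^1 = +1.
(a,b)_∞: sgn(-177291790)=−, sgn(-138047)=−, so -1.
(a,b)_2: α=-3, β=0; u≡1, v≡1 (mod 8); ε(u)ε(v)=0·0, αω(v)=-3·0, βω(u)=0·0; sum ≡ 0  ⇒  +1.
(a,b)_29: α=1, u≡5; β=0, v≡22 (mod 29); (5|29)=+1, (22|29)=+1; sign (−1)^0·+1^0·+1^1 = +1.
(a,b)_7: α=0, u≡5; β=1, v≡5 (mod 7); (5|7)=-1, (5|7)=-1; sign (−1)^0·-1^1·-1^0 = -1.
(a,b)_5: α=5, u≡3; β=0, v≡3 (mod 5); (3|5)=-1, (3|5)=-1; sign (−1)^0·-1^0·-1^5 = -1.
(a,b)_41: α=1, u≡5; β=1, v≡36 (mod 41); (5|41)=+1, (36|41)=+1; sign (−1)^0·+1^1·+1^1 = +1.
Ram(-177291790, -138047) = {5, 7, 31, ∞}; no ℚ_5-point on the conic.

[5, 7, 31, inf]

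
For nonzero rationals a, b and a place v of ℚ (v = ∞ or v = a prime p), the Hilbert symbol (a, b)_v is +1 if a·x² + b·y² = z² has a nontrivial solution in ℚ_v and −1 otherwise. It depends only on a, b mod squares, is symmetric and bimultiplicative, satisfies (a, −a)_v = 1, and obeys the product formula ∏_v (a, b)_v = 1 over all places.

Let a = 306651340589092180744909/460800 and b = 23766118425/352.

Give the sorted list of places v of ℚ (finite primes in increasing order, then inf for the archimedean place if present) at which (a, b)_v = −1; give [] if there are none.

(a, b) ≡ (22260458, 967846) mod (ℚ^×)²; places V = {2, 3, 5, 7, 11, 23, 29, 37, 41, ∞}.
(a,b)_41: α=3, u≡23; β=1, v≡18 (mod 41); (23|41)=+1, (18|41)=+1; sign (−1)^0·+1^1·+1^3 = +1.
(a,b)_23: α=1, u≡6; β=0, v≡9 (mod 23); (6|23)=+1, (9|23)=+1; sign (−1)^0·+1^0·+1^1 = +1.
(a,b)_37: α=3, u≡32; β=1, v≡28 (mod 37); (32|37)=-1, (28|37)=+1; sign (−1)^0·-1^1·+1^3 = -1.
(a,b)_∞: sgn(22260458)=+, sgn(967846)=+, so +1.
(a,b)_29: α=3, u≡23; β=1, v≡22 (mod 29); (23|29)=+1, (22|29)=+1; sign (−1)^0·+1^1·+1^3 = +1.
(a,b)_5: α=-2, u≡2; β=2, v≡1 (mod 5); (2|5)=-1, (1|5)=+1; sign (−1)^0·-1^2·+1^-2 = +1.
(a,b)_2: α=-11, β=-5; u≡5, v≡3 (mod 8); ε(u)ε(v)=0·1, αω(v)=-11·1, βω(u)=-5·1; sum ≡ 0  ⇒  +1.
(a,b)_3: α=-2, u≡2; β=2, v≡1 (mod 3); (2|3)=-1, (1|3)=+1; sign (−1)^0·-1^2·+1^-2 = +1.
(a,b)_11: α=3, u≡8; β=-1, v≡6 (mod 11); (8|11)=-1, (6|11)=-1; sign (−1)^1·-1^-1·-1^3 = -1.
(a,b)_7: α=6, u≡3; β=4, v≡6 (mod 7); (3|7)=-1, (6|7)=-1; sign (−1)^0·-1^4·-1^6 = +1.
|Ram(22260458, 967846)| = 2, even; anisotropic at {11, 37}.

[11, 37]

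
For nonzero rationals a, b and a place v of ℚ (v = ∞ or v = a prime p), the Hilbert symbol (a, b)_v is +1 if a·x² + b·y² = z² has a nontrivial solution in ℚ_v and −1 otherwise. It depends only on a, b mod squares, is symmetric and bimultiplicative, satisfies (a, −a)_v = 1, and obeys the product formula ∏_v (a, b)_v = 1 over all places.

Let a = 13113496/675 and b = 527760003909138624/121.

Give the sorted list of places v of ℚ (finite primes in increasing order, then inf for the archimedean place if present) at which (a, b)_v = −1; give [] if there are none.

[2, 3, 13, 17, 19, 31]

Mod squares: a ≡ 81282, b ≡ 4992611. Check v ∈ {∞, 2, 3, 5, 11, 13, 17, 19, 23, 29, 31, 41}.
v=∞: 81282 > 0 and 4992611 > 0  ⇒  (a,b)_∞ = +1.
v=23: a=23^1·(≡15), b=23^2·(≡2) mod 23; (15|23)=-1, (2|23)=+1; (−1)^{1·2·11}·(-1)^2·(+1)^1 = +1.
v=31: a=31^1·(≡28), b=31^2·(≡23) mod 31; (28|31)=+1, (23|31)=-1; (−1)^{1·2·15}·(+1)^2·(-1)^1 = -1.
v=19: a=19^1·(≡18), b=19^3·(≡12) mod 19; (18|19)=-1, (12|19)=-1; (−1)^{1·3·9}·(-1)^3·(-1)^1 = -1.
v=5: a=5^-2·(≡3), b=5^0·(≡4) mod 5; (3|5)=-1, (4|5)=+1; (−1)^{-2·0·2}·(-1)^0·(+1)^-2 = +1.
v=3: a=3^-3·(≡1), b=3^2·(≡2) mod 3; (1|3)=+1, (2|3)=-1; (−1)^{-3·2·1}·(+1)^2·(-1)^-3 = -1.
v=11: a=11^2·(≡1), b=11^-2·(≡8) mod 11; (1|11)=+1, (8|11)=-1; (−1)^{2·-2·5}·(+1)^-2·(-1)^2 = +1.
v=17: a=17^0·(≡3), b=17^1·(≡2) mod 17; (3|17)=-1, (2|17)=+1; (−1)^{0·1·8}·(-1)^1·(+1)^0 = -1.
v=41: a=41^0·(≡31), b=41^1·(≡39) mod 41; (31|41)=+1, (39|41)=+1; (−1)^{0·1·20}·(+1)^1·(+1)^0 = +1.
v=2: v_2(a)=3, v_2(b)=6; units ≡ 1, 3 (mod 8); ε·ε+αω+βω = 0·1+3·1+6·0 ≡ 1  ⇒  (a,b)_2 = -1.
v=13: a=13^0·(≡7), b=13^1·(≡1) mod 13; (7|13)=-1, (1|13)=+1; (−1)^{0·1·6}·(-1)^1·(+1)^0 = -1.
v=29: a=29^0·(≡20), b=29^1·(≡11) mod 29; (20|29)=+1, (11|29)=-1; (−1)^{0·1·14}·(+1)^1·(-1)^0 = +1.
Ram(81282, 4992611) = {2, 3, 13, 17, 19, 31}; no ℚ_2-point on the conic.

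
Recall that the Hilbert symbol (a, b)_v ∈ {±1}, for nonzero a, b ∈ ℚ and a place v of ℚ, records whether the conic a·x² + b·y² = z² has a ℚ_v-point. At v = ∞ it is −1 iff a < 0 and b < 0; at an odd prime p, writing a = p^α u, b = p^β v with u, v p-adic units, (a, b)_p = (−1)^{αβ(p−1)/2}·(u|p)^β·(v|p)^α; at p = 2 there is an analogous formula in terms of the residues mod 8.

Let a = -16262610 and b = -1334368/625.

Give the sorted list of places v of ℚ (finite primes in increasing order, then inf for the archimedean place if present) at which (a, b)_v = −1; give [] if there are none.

[2, 3, 5, inf]

(a, b) ≡ (-331890, -1702) mod (ℚ^×)²; places V = {2, 3, 5, 7, 13, 23, 37, ∞}.
(a,b)_∞: sgn(-331890)=−, sgn(-1702)=−, so -1.
(a,b)_7: α=2, u≡1; β=2, v≡6 (mod 7); (1|7)=+1, (6|7)=-1; sign (−1)^0·+1^2·-1^2 = +1.
(a,b)_3: α=1, u≡1; β=0, v≡2 (mod 3); (1|3)=+1, (2|3)=-1; sign (−1)^0·+1^0·-1^1 = -1.
(a,b)_2: α=1, β=5; u≡7, v≡5 (mod 8); ε(u)ε(v)=1·0, αω(v)=1·1, βω(u)=5·0; sum ≡ 1  ⇒  -1.
(a,b)_37: α=1, u≡30; β=1, v≡25 (mod 37); (30|37)=+1, (25|37)=+1; sign (−1)^0·+1^1·+1^1 = +1.
(a,b)_13: α=1, u≡7; β=0, v≡4 (mod 13); (7|13)=-1, (4|13)=+1; sign (−1)^0·-1^0·+1^1 = +1.
(a,b)_5: α=1, u≡3; β=-4, v≡2 (mod 5); (3|5)=-1, (2|5)=-1; sign (−1)^0·-1^-4·-1^1 = -1.
(a,b)_23: α=1, u≡19; β=1, v≡9 (mod 23); (19|23)=-1, (9|23)=+1; sign (−1)^1·-1^1·+1^1 = +1.
(-331890, -1702 / ℚ) ramifies at {2, 3, 5, ∞}: a division algebra.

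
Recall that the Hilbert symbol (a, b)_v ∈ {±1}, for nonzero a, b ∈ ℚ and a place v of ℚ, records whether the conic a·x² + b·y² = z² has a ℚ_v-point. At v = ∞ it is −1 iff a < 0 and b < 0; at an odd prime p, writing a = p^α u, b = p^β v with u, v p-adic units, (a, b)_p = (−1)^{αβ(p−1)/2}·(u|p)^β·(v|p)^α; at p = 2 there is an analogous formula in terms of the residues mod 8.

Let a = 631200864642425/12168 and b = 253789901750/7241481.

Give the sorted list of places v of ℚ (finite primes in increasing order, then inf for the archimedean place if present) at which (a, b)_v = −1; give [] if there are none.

[2, 7, 17, 19]

(a, b) ≡ (34, 14630) mod (ℚ^×)²; places V = {2, 3, 5, 7, 11, 13, 17, 19, 23, ∞}.
(a,b)_∞: sgn(34)=+, sgn(14630)=+, so +1.
(a,b)_11: α=2, u≡4; β=1, v≡10 (mod 11); (4|11)=+1, (10|11)=-1; sign (−1)^0·+1^1·-1^2 = +1.
(a,b)_13: α=-2, u≡11; β=-2, v≡8 (mod 13); (11|13)=-1, (8|13)=-1; sign (−1)^0·-1^-2·-1^-2 = +1.
(a,b)_17: α=3, u≡9; β=2, v≡6 (mod 17); (9|17)=+1, (6|17)=-1; sign (−1)^0·+1^2·-1^3 = -1.
(a,b)_3: α=-2, u≡1; β=-4, v≡2 (mod 3); (1|3)=+1, (2|3)=-1; sign (−1)^0·+1^-4·-1^-2 = +1.
(a,b)_19: α=2, u≡15; β=1, v≡18 (mod 19); (15|19)=-1, (18|19)=-1; sign (−1)^0·-1^1·-1^2 = -1.
(a,b)_7: α=6, u≡5; β=5, v≡2 (mod 7); (5|7)=-1, (2|7)=+1; sign (−1)^0·-1^5·+1^6 = -1.
(a,b)_5: α=2, u≡4; β=3, v≡4 (mod 5); (4|5)=+1, (4|5)=+1; sign (−1)^0·+1^3·+1^2 = +1.
(a,b)_2: α=-3, β=1; u≡1, v≡3 (mod 8); ε(u)ε(v)=0·1, αω(v)=-3·1, βω(u)=1·0; sum ≡ 1  ⇒  -1.
(a,b)_23: α=0, u≡11; β=-2, v≡2 (mod 23); (11|23)=-1, (2|23)=+1; sign (−1)^0·-1^-2·+1^0 = +1.
(34, 14630 / ℚ) ramifies at {2, 7, 17, 19}: a division algebra.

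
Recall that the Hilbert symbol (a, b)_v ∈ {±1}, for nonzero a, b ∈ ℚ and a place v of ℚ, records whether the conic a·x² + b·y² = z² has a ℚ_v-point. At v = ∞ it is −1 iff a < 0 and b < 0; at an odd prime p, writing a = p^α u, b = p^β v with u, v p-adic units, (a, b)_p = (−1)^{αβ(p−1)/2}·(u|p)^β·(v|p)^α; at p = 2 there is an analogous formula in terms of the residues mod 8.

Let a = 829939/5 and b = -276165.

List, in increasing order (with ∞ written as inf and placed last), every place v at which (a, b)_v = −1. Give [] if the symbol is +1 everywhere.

[2, 5, 17, 19]

(a, b) ≡ (95, -85) mod (ℚ^×)²; places V = {2, 3, 5, 11, 17, 19, ∞}.
(a,b)_17: α=0, u≡10; β=1, v≡7 (mod 17); (10|17)=-1, (7|17)=-1; sign (−1)^0·-1^1·-1^0 = -1.
(a,b)_3: α=0, u≡2; β=2, v≡2 (mod 3); (2|3)=-1, (2|3)=-1; sign (−1)^0·-1^2·-1^0 = +1.
(a,b)_11: α=2, u≡10; β=0, v≡1 (mod 11); (10|11)=-1, (1|11)=+1; sign (−1)^0·-1^0·+1^2 = +1.
(a,b)_2: α=0, β=0; u≡7, v≡3 (mod 8); ε(u)ε(v)=1·1, αω(v)=0·1, βω(u)=0·0; sum ≡ 1  ⇒  -1.
(a,b)_5: α=-1, u≡4; β=1, v≡2 (mod 5); (4|5)=+1, (2|5)=-1; sign (−1)^0·+1^1·-1^-1 = -1.
(a,b)_∞: sgn(95)=+, sgn(-85)=−, so +1.
(a,b)_19: α=3, u≡9; β=2, v≡14 (mod 19); (9|19)=+1, (14|19)=-1; sign (−1)^0·+1^2·-1^3 = -1.
Ram(95, -85) = {2, 5, 17, 19}; no ℚ_2-point on the conic.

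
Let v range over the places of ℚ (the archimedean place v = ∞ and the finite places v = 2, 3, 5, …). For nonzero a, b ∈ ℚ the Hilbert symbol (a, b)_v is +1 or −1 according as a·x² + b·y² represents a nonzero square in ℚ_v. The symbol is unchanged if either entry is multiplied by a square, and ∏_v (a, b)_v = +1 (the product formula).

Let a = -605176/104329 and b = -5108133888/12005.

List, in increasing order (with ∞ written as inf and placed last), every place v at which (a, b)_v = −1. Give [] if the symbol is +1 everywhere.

[2, 3, 13, 17, 19, inf]

(a, b) ≡ (-286, -692835) mod (ℚ^×)²; places V = {2, 3, 5, 7, 11, 13, 17, 19, 23, ∞}.
(a,b)_13: α=1, u≡10; β=1, v≡8 (mod 13); (10|13)=+1, (8|13)=-1; sign (−1)^0·+1^1·-1^1 = -1.
(a,b)_∞: sgn(-286)=−, sgn(-692835)=−, so -1.
(a,b)_17: α=-2, u≡6; β=1, v≡7 (mod 17); (6|17)=-1, (7|17)=-1; sign (−1)^0·-1^1·-1^-2 = -1.
(a,b)_2: α=3, β=12; u≡1, v≡5 (mod 8); ε(u)ε(v)=0·0, αω(v)=3·1, βω(u)=12·0; sum ≡ 1  ⇒  -1.
(a,b)_11: α=1, u≡10; β=1, v≡4 (mod 11); (10|11)=-1, (4|11)=+1; sign (−1)^1·-1^1·+1^1 = +1.
(a,b)_7: α=0, u≡2; β=-4, v≡2 (mod 7); (2|7)=+1, (2|7)=+1; sign (−1)^0·+1^-4·+1^0 = +1.
(a,b)_3: α=0, u≡2; β=3, v≡1 (mod 3); (2|3)=-1, (1|3)=+1; sign (−1)^0·-1^3·+1^0 = -1.
(a,b)_5: α=0, u≡1; β=-1, v≡2 (mod 5); (1|5)=+1, (2|5)=-1; sign (−1)^0·+1^-1·-1^0 = +1.
(a,b)_23: α=2, u≡6; β=0, v≡17 (mod 23); (6|23)=+1, (17|23)=-1; sign (−1)^0·+1^0·-1^2 = +1.
(a,b)_19: α=-2, u≡3; β=1, v≡15 (mod 19); (3|19)=-1, (15|19)=-1; sign (−1)^0·-1^1·-1^-2 = -1.
Ram(-286, -692835) = {2, 3, 13, 17, 19, ∞}; no ℚ_2-point on the conic.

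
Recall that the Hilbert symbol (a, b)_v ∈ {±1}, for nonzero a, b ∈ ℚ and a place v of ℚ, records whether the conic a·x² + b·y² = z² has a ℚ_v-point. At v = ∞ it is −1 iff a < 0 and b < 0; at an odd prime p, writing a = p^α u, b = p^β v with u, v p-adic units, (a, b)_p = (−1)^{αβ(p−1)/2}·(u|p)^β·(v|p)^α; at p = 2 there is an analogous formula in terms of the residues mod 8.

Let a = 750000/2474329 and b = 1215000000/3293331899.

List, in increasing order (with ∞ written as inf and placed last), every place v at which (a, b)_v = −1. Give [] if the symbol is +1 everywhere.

(a, b) ≡ (3, 165) mod (ℚ^×)²; places V = {2, 3, 5, 11, 13, ∞}.
(a,b)_13: α=-2, u≡10; β=-2, v≡3 (mod 13); (10|13)=+1, (3|13)=+1; sign (−1)^0·+1^-2·+1^-2 = +1.
(a,b)_3: α=1, u≡1; β=5, v≡1 (mod 3); (1|3)=+1, (1|3)=+1; sign (−1)^1·+1^5·+1^1 = -1.
(a,b)_11: α=-4, u≡5; β=-7, v≡4 (mod 11); (5|11)=+1, (4|11)=+1; sign (−1)^0·+1^-7·+1^-4 = +1.
(a,b)_2: α=4, β=6; u≡3, v≡5 (mod 8); ε(u)ε(v)=1·0, αω(v)=4·1, βω(u)=6·1; sum ≡ 0  ⇒  +1.
(a,b)_5: α=6, u≡2; β=7, v≡3 (mod 5); (2|5)=-1, (3|5)=-1; sign (−1)^0·-1^7·-1^6 = -1.
(a,b)_∞: sgn(3)=+, sgn(165)=+, so +1.
(3, 165 / ℚ) ramifies at {3, 5}: a division algebra.

[3, 5]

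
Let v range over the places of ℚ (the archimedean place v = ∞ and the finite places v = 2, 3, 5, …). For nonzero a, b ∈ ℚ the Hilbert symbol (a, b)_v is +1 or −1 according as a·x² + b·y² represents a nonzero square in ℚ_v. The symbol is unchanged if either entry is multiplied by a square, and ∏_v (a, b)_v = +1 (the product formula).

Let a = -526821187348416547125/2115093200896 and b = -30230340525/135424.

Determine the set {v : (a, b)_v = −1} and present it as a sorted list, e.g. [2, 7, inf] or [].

Mod squares: a ≡ -85, b ≡ -22661. Check v ∈ {∞, 2, 3, 5, 7, 11, 13, 17, 19, 23, 31, 43}.
v=31: a=31^2·(≡16), b=31^1·(≡21) mod 31; (16|31)=+1, (21|31)=-1; (−1)^{2·1·15}·(+1)^1·(-1)^2 = +1.
v=43: a=43^2·(≡4), b=43^1·(≡2) mod 43; (4|43)=+1, (2|43)=-1; (−1)^{2·1·21}·(+1)^1·(-1)^2 = +1.
v=19: a=19^-2·(≡2), b=19^0·(≡7) mod 19; (2|19)=-1, (7|19)=+1; (−1)^{-2·0·9}·(-1)^0·(+1)^-2 = +1.
v=3: a=3^4·(≡2), b=3^2·(≡1) mod 3; (2|3)=-1, (1|3)=+1; (−1)^{4·2·1}·(-1)^2·(+1)^4 = +1.
v=23: a=23^-2·(≡21), b=23^-2·(≡19) mod 23; (21|23)=-1, (19|23)=-1; (−1)^{-2·-2·11}·(-1)^-2·(-1)^-2 = +1.
v=7: a=7^6·(≡3), b=7^2·(≡5) mod 7; (3|7)=-1, (5|7)=-1; (−1)^{6·2·3}·(-1)^2·(-1)^6 = +1.
v=∞: -85 < 0 and -22661 < 0  ⇒  (a,b)_∞ = -1.
v=17: a=17^1·(≡12), b=17^1·(≡5) mod 17; (12|17)=-1, (5|17)=-1; (−1)^{1·1·8}·(-1)^1·(-1)^1 = +1.
v=5: a=5^3·(≡3), b=5^2·(≡1) mod 5; (3|5)=-1, (1|5)=+1; (−1)^{3·2·2}·(-1)^2·(+1)^3 = +1.
v=13: a=13^-2·(≡2), b=13^0·(≡6) mod 13; (2|13)=-1, (6|13)=-1; (−1)^{-2·0·6}·(-1)^0·(-1)^-2 = +1.
v=11: a=11^4·(≡3), b=11^2·(≡10) mod 11; (3|11)=+1, (10|11)=-1; (−1)^{4·2·5}·(+1)^2·(-1)^4 = +1.
v=2: v_2(a)=-16, v_2(b)=-8; units ≡ 3, 3 (mod 8); ε·ε+αω+βω = 1·1+-16·1+-8·1 ≡ 1  ⇒  (a,b)_2 = -1.
Ram(-85, -22661) = {2, ∞}; no ℚ_2-point on the conic.

[2, inf]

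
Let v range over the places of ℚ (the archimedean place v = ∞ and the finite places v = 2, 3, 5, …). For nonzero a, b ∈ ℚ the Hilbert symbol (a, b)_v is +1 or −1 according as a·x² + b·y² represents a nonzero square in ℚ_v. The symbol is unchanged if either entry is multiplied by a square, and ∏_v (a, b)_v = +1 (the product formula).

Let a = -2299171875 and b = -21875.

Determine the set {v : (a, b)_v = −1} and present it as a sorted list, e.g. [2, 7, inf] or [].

(a, b) ≡ (-3003, -35) mod (ℚ^×)²; places V = {2, 3, 5, 7, 11, 13, ∞}.
(a,b)_∞: sgn(-3003)=−, sgn(-35)=−, so -1.
(a,b)_11: α=1, u≡6; β=0, v≡4 (mod 11); (6|11)=-1, (4|11)=+1; sign (−1)^0·-1^0·+1^1 = +1.
(a,b)_13: α=1, u≡9; β=0, v≡4 (mod 13); (9|13)=+1, (4|13)=+1; sign (−1)^0·+1^0·+1^1 = +1.
(a,b)_3: α=1, u≡1; β=0, v≡1 (mod 3); (1|3)=+1, (1|3)=+1; sign (−1)^0·+1^0·+1^1 = +1.
(a,b)_2: α=0, β=0; u≡5, v≡5 (mod 8); ε(u)ε(v)=0·0, αω(v)=0·1, βω(u)=0·1; sum ≡ 0  ⇒  +1.
(a,b)_5: α=6, u≡3; β=5, v≡3 (mod 5); (3|5)=-1, (3|5)=-1; sign (−1)^0·-1^5·-1^6 = -1.
(a,b)_7: α=3, u≡5; β=1, v≡4 (mod 7); (5|7)=-1, (4|7)=+1; sign (−1)^1·-1^1·+1^3 = +1.
|Ram(-3003, -35)| = 2, even; anisotropic at {5, ∞}.

[5, inf]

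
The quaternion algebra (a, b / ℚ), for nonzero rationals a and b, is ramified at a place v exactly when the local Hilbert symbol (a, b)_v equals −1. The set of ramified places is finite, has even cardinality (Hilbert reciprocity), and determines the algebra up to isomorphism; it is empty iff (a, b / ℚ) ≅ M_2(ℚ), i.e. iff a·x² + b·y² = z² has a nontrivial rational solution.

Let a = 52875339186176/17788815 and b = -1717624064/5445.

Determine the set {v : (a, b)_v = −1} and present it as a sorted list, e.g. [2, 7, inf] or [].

[2, 3, 5, 13]

Mod squares: a ≡ 209235, b ≡ -145. Check v ∈ {∞, 2, 3, 5, 11, 13, 29, 37}.
v=5: a=5^-1·(≡2), b=5^-1·(≡4) mod 5; (2|5)=-1, (4|5)=+1; (−1)^{-1·-1·2}·(-1)^-1·(+1)^-1 = -1.
v=3: a=3^-5·(≡1), b=3^-2·(≡2) mod 3; (1|3)=+1, (2|3)=-1; (−1)^{-5·-2·1}·(+1)^-2·(-1)^-5 = -1.
v=2: v_2(a)=14, v_2(b)=8; units ≡ 3, 7 (mod 8); ε·ε+αω+βω = 1·1+14·0+8·1 ≡ 1  ⇒  (a,b)_2 = -1.
v=∞: 209235 > 0 and -145 < 0  ⇒  (a,b)_∞ = +1.
v=11: a=11^-4·(≡9), b=11^-2·(≡9) mod 11; (9|11)=+1, (9|11)=+1; (−1)^{-4·-2·5}·(+1)^-2·(+1)^-4 = +1.
v=29: a=29^1·(≡28), b=29^1·(≡9) mod 29; (28|29)=+1, (9|29)=+1; (−1)^{1·1·14}·(+1)^1·(+1)^1 = +1.
v=13: a=13^3·(≡12), b=13^2·(≡2) mod 13; (12|13)=+1, (2|13)=-1; (−1)^{3·2·6}·(+1)^2·(-1)^3 = -1.
v=37: a=37^3·(≡13), b=37^2·(≡27) mod 37; (13|37)=-1, (27|37)=+1; (−1)^{3·2·18}·(-1)^2·(+1)^3 = +1.
|Ram(209235, -145)| = 4, even; anisotropic at {2, 3, 5, 13}.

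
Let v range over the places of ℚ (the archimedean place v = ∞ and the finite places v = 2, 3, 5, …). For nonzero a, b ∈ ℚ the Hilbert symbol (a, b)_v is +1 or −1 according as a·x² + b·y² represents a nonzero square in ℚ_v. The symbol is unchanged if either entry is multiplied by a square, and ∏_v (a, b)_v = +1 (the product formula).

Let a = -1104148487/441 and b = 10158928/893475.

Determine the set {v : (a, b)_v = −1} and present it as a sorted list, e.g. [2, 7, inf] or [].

Mod squares: a ≡ -22607, b ≡ 143. Check v ∈ {∞, 2, 3, 5, 7, 11, 13, 17, 19, 37, 47}.
v=∞: -22607 < 0 and 143 > 0  ⇒  (a,b)_∞ = +1.
v=11: a=11^0·(≡9), b=11^-1·(≡10) mod 11; (9|11)=+1, (10|11)=-1; (−1)^{0·-1·5}·(+1)^-1·(-1)^0 = +1.
v=3: a=3^-2·(≡1), b=3^-2·(≡2) mod 3; (1|3)=+1, (2|3)=-1; (−1)^{-2·-2·1}·(+1)^-2·(-1)^-2 = +1.
v=5: a=5^0·(≡3), b=5^-2·(≡2) mod 5; (3|5)=-1, (2|5)=-1; (−1)^{0·-2·2}·(-1)^-2·(-1)^0 = +1.
v=19: a=19^0·(≡13), b=19^-2·(≡13) mod 19; (13|19)=-1, (13|19)=-1; (−1)^{0·-2·9}·(-1)^-2·(-1)^0 = +1.
v=7: a=7^-2·(≡3), b=7^0·(≡5) mod 7; (3|7)=-1, (5|7)=-1; (−1)^{-2·0·3}·(-1)^0·(-1)^-2 = +1.
v=2: v_2(a)=0, v_2(b)=4; units ≡ 1, 7 (mod 8); ε·ε+αω+βω = 0·1+0·0+4·0 ≡ 0  ⇒  (a,b)_2 = +1.
v=47: a=47^1·(≡16), b=47^0·(≡32) mod 47; (16|47)=+1, (32|47)=+1; (−1)^{1·0·23}·(+1)^0·(+1)^1 = +1.
v=17: a=17^2·(≡3), b=17^2·(≡5) mod 17; (3|17)=-1, (5|17)=-1; (−1)^{2·2·8}·(-1)^2·(-1)^2 = +1.
v=13: a=13^3·(≡4), b=13^3·(≡2) mod 13; (4|13)=+1, (2|13)=-1; (−1)^{3·3·6}·(+1)^3·(-1)^3 = -1.
v=37: a=37^1·(≡31), b=37^0·(≡14) mod 37; (31|37)=-1, (14|37)=-1; (−1)^{1·0·18}·(-1)^0·(-1)^1 = -1.
(-22607, 143 / ℚ) ramifies at {13, 37}: a division algebra.

[13, 37]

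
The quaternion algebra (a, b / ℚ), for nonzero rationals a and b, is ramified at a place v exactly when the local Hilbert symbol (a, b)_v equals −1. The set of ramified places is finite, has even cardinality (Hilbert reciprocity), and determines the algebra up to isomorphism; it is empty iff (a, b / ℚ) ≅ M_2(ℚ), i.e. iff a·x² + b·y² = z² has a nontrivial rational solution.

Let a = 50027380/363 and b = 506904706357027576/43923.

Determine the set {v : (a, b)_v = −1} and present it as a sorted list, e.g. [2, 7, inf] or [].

Mod squares: a ≡ 615, b ≡ 60762. Check v ∈ {∞, 2, 3, 5, 11, 13, 19, 41}.
v=3: a=3^-1·(≡1), b=3^-1·(≡1) mod 3; (1|3)=+1, (1|3)=+1; (−1)^{-1·-1·1}·(+1)^-1·(+1)^-1 = -1.
v=13: a=13^2·(≡3), b=13^5·(≡7) mod 13; (3|13)=+1, (7|13)=-1; (−1)^{2·5·6}·(+1)^5·(-1)^2 = +1.
v=∞: 615 > 0 and 60762 > 0  ⇒  (a,b)_∞ = +1.
v=19: a=19^2·(≡16), b=19^5·(≡7) mod 19; (16|19)=+1, (7|19)=+1; (−1)^{2·5·9}·(+1)^5·(+1)^2 = +1.
v=2: v_2(a)=2, v_2(b)=3; units ≡ 7, 5 (mod 8); ε·ε+αω+βω = 1·0+2·1+3·0 ≡ 0  ⇒  (a,b)_2 = +1.
v=5: a=5^1·(≡2), b=5^0·(≡2) mod 5; (2|5)=-1, (2|5)=-1; (−1)^{1·0·2}·(-1)^0·(-1)^1 = -1.
v=11: a=11^-2·(≡6), b=11^-4·(≡5) mod 11; (6|11)=-1, (5|11)=+1; (−1)^{-2·-4·5}·(-1)^-4·(+1)^-2 = +1.
v=41: a=41^1·(≡24), b=41^3·(≡28) mod 41; (24|41)=-1, (28|41)=-1; (−1)^{1·3·20}·(-1)^3·(-1)^1 = +1.
Ram(615, 60762) = {3, 5}; no ℚ_3-point on the conic.

[3, 5]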